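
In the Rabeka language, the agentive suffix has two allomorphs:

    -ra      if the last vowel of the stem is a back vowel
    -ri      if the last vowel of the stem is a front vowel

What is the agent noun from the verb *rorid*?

*rorid*: last vowel = /i/, a front vowel → -ri → *roridri*.

roridri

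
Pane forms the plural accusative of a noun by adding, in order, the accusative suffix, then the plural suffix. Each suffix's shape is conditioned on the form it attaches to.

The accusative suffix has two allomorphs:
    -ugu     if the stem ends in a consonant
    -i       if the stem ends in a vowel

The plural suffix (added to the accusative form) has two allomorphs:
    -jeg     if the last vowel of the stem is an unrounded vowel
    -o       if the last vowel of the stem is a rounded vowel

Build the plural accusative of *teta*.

tetaijeg

*teta* — final sound /a/ (a vowel) → -i → *tetai*.
The last vowel of the accusative form *tetai* is /i/, which is an unrounded vowel, so the plural suffix is -jeg, giving *tetaijeg*.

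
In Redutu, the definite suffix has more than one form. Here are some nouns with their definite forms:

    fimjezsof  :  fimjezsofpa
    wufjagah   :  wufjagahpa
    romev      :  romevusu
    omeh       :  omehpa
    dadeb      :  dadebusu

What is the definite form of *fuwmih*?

Looking at the final consonant of each stem: -pa when the stem ends in a voiceless consonant (*fimjezsof*, *wufjagah*, *omeh*); -usu when the stem ends in a voiced consonant (*romev*, *dadeb*).
*fuwmih*: final consonant = /h/, voiceless → -pa → *fuwmihpa*.

fuwmihpa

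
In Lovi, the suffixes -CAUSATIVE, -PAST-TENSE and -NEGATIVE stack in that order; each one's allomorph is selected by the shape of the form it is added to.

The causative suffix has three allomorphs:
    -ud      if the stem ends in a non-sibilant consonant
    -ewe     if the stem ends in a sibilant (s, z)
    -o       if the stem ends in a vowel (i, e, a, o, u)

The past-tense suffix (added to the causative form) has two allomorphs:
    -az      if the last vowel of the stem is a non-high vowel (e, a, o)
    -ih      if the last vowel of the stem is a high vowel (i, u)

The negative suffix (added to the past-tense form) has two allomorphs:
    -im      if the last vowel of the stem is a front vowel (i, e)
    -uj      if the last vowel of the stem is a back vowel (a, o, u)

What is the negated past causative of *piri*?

pirioazuj

*piri* — final sound /i/ (a vowel) → -o → *pirio*.
The last vowel of the causative form *pirio* is /o/, which is a non-high vowel, so the past-tense suffix is -az, giving *pirioaz*.
The last vowel of the past-tense form *pirioaz* is /a/, which is a back vowel, so the negative suffix is -uj, giving *pirioazuj*.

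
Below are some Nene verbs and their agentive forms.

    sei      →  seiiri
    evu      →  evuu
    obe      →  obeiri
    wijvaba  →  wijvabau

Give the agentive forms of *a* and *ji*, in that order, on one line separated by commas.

au, jiiri

Looking at the last vowel of each stem: -iri when the last vowel of the stem is a front vowel (*sei*, *obe*); -u when the last vowel of the stem is a back vowel (*evu*, *wijvaba*).
The last vowel of *a* is /a/, which is a back vowel, so the suffix is -u, giving *au*.
Since the last vowel of *ji* is /i/ (a front vowel), it takes -iri, giving *jiiri*.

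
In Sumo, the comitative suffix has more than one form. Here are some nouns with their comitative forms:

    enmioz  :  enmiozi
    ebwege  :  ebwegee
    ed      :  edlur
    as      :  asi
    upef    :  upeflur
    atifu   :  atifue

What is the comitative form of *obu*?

obue

The alternation tracks the final sound of the stem — -i when the stem ends in a sibilant (*enmioz*, *as*); -lur when the stem ends in a non-sibilant consonant (*ed*, *upef*); -e when the stem ends in a vowel (*ebwege*, *atifu*).
*obu* — final sound /u/ (a vowel) → -e → *obue*.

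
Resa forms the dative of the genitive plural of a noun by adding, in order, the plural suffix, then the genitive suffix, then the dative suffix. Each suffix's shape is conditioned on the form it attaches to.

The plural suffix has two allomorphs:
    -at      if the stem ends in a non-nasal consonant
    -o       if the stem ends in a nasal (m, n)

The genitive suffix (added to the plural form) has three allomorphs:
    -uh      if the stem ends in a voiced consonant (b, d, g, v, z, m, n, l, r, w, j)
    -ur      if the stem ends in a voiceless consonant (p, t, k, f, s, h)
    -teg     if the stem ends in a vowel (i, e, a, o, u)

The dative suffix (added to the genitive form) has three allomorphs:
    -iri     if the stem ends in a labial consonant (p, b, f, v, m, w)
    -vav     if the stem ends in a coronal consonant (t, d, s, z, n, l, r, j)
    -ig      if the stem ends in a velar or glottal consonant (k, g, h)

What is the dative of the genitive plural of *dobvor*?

dobvoraturvav

Since the final consonant of *dobvor* is /r/ (non-nasal), it takes -at, giving *dobvorat*.
The plural form *dobvorat* — final sound /t/ (a voiceless consonant) → -ur → *dobvoratur*.
The genitive form *dobvoratur*: final consonant = /r/, coronal → -vav → *dobvoraturvav*.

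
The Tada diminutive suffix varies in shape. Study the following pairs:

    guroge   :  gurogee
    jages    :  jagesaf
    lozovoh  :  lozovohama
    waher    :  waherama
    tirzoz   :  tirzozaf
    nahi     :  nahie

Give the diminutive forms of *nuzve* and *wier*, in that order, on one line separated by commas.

The suffix is conditioned by the final sound: -af when the stem ends in a sibilant (*jages*, *tirzoz*); -ama when the stem ends in a non-sibilant consonant (*lozovoh*, *waher*); -e when the stem ends in a vowel (*guroge*, *nahi*).
*nuzve* — final sound /e/ (a vowel) → -e → *nuzvee*.
The final sound of *wier* is /r/, which is a non-sibilant consonant, so the suffix is -ama, giving *wierama*.

nuzvee, wierama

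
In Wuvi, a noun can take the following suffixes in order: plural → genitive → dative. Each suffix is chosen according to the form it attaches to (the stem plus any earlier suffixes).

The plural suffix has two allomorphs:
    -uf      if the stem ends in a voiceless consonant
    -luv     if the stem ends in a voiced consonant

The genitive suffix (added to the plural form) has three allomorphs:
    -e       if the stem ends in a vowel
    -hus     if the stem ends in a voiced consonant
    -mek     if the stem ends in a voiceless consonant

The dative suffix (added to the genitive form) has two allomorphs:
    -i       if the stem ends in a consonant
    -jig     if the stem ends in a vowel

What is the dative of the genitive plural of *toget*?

togetufmeki

The final consonant of *toget* is /t/, which is voiceless, so the plural suffix is -uf, giving *togetuf*.
Since the final sound of the plural form *togetuf* is /f/ (a voiceless consonant), it takes -mek, giving *togetufmek*.
Since the final sound of the genitive form *togetufmek* is /k/ (a consonant), it takes -i, giving *togetufmeki*.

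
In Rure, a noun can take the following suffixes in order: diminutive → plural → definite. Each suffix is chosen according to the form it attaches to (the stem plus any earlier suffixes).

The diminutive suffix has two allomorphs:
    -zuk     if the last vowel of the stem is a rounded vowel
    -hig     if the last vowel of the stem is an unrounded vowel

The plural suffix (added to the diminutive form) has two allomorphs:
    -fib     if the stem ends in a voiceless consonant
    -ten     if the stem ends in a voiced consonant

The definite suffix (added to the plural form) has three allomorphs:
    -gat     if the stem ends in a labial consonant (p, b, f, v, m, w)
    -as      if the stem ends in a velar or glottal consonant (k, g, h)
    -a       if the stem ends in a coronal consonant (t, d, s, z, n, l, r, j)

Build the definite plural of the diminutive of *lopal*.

*lopal* — last vowel /a/ (an unrounded vowel) → -hig → *lopalhig*.
The final consonant of the diminutive form *lopalhig* is /g/, which is voiced, so the plural suffix is -ten, giving *lopalhigten*.
The plural form *lopalhigten*: final consonant = /n/, coronal → -a → *lopalhigtena*.

lopalhigtena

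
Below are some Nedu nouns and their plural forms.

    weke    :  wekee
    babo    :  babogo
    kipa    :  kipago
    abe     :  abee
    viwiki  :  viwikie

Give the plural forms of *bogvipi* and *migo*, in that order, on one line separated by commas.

The alternation tracks the last vowel of the stem — -e when the last vowel of the stem is a front vowel (*weke*, *abe*, *viwiki*); -go when the last vowel of the stem is a back vowel (*babo*, *kipa*).
*bogvipi* — last vowel /i/ (a front vowel) → -e → *bogvipie*.
Since the last vowel of *migo* is /o/ (a back vowel), it takes -go, giving *migogo*.

bogvipie, migogo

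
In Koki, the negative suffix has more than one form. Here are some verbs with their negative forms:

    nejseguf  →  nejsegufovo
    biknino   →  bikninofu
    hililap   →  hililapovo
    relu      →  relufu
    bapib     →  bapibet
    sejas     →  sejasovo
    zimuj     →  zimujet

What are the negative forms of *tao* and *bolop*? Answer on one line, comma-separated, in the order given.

The suffix is conditioned by the final sound: -ovo when the stem ends in a voiceless consonant (*nejseguf*, *hililap*, *sejas*); -et when the stem ends in a voiced consonant (*bapib*, *zimuj*); -fu when the stem ends in a vowel (*biknino*, *relu*).
*tao*: final sound = /o/, a vowel → -fu → *taofu*.
The final sound of *bolop* is /p/, which is a voiceless consonant, so the suffix is -ovo, giving *bolopovo*.

taofu, bolopovo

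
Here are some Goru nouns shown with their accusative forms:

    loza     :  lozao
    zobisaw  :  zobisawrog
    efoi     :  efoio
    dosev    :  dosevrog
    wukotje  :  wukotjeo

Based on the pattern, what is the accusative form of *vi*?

vio

The suffix is conditioned by the final sound: -rog when the stem ends in a consonant (*zobisaw*, *dosev*); -o when the stem ends in a vowel (*loza*, *efoi*, *wukotje*).
The final sound of *vi* is /i/, which is a vowel, so the suffix is -o, giving *vio*.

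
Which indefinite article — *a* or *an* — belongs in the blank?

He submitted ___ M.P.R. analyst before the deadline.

The indefinite article is chosen by the initial *sound* of the following word, not its spelling.
The initialism *M.P.R.* is read letter by letter; the first letter, M, is pronounced /ɛm/, which begins with a vowel sound.
So the article is *an*: He submitted an M.P.R. analyst before the deadline.

an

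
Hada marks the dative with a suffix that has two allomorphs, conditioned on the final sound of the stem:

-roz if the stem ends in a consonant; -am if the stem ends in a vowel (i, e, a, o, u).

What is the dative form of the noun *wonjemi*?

*wonjemi*: final sound = /i/, a vowel → -am → *wonjemiam*.

wonjemiam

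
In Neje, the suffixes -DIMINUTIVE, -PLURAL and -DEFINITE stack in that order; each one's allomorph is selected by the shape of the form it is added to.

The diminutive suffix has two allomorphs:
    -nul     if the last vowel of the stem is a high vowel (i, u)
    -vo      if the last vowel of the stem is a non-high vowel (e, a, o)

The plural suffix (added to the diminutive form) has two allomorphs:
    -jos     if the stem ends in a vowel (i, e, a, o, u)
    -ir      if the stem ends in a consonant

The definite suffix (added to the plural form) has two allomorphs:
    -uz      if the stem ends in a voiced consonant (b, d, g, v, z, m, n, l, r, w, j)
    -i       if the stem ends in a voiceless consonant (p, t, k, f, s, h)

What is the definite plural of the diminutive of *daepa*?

The last vowel of *daepa* is /a/, which is a non-high vowel, so the diminutive suffix is -vo, giving *daepavo*.
The final sound of the diminutive form *daepavo* is /o/, which is a vowel, so the plural suffix is -jos, giving *daepavojos*.
The plural form *daepavojos* — final consonant /s/ (voiceless) → -i → *daepavojosi*.

daepavojosi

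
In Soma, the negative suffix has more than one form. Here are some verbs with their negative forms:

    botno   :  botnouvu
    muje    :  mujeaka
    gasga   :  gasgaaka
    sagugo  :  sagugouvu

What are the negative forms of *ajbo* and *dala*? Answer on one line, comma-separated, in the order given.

ajbouvu, dalaaka

The alternation tracks the last vowel of the stem — -uvu when the last vowel of the stem is a rounded vowel (*botno*, *sagugo*); -aka when the last vowel of the stem is an unrounded vowel (*muje*, *gasga*).
*ajbo*: last vowel = /o/, a rounded vowel → -uvu → *ajbouvu*.
*dala* — last vowel /a/ (an unrounded vowel) → -aka → *dalaaka*.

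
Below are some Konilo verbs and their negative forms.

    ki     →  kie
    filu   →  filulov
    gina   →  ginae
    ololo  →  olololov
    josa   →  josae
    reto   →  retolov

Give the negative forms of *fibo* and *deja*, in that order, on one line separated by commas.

The alternation tracks the last vowel of the stem — -lov when the last vowel of the stem is a rounded vowel (*filu*, *ololo*, *reto*); -e when the last vowel of the stem is an unrounded vowel (*ki*, *gina*, *josa*).
Since the last vowel of *fibo* is /o/ (a rounded vowel), it takes -lov, giving *fibolov*.
*deja*: last vowel = /a/, an unrounded vowel → -e → *dejae*.

fibolov, dejae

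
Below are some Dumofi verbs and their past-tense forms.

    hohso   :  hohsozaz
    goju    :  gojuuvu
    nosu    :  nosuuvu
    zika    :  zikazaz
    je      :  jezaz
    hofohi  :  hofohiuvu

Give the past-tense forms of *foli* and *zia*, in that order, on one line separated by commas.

foliuvu, ziazaz

Looking at the last vowel of each stem: -uvu when the last vowel of the stem is a high vowel (*goju*, *nosu*, *hofohi*); -zaz when the last vowel of the stem is a non-high vowel (*hohso*, *zika*, *je*).
*foli*: last vowel = /i/, a high vowel → -uvu → *foliuvu*.
*zia* — last vowel /a/ (a non-high vowel) → -zaz → *ziazaz*.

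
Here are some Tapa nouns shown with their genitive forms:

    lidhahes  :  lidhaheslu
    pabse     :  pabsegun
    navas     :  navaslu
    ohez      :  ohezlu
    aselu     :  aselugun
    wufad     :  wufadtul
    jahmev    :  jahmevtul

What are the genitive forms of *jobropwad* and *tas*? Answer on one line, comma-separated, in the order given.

jobropwadtul, taslu

The pattern is sibilance of the final sound: -lu when the stem ends in a sibilant (*lidhahes*, *navas*, *ohez*); -tul when the stem ends in a non-sibilant consonant (*wufad*, *jahmev*); -gun when the stem ends in a vowel (*pabse*, *aselu*).
*jobropwad*: final sound = /d/, a non-sibilant consonant → -tul → *jobropwadtul*.
*tas*: final sound = /s/, a sibilant → -lu → *taslu*.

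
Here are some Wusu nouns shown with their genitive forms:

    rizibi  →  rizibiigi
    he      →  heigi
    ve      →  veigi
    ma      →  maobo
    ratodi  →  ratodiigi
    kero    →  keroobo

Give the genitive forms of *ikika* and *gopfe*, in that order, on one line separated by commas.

ikikaobo, gopfeigi

The alternation tracks the last vowel of the stem — -igi when the last vowel of the stem is a front vowel (*rizibi*, *he*, *ve*, *ratodi*); -obo when the last vowel of the stem is a back vowel (*ma*, *kero*).
The last vowel of *ikika* is /a/, which is a back vowel, so the suffix is -obo, giving *ikikaobo*.
Since the last vowel of *gopfe* is /e/ (a front vowel), it takes -igi, giving *gopfeigi*.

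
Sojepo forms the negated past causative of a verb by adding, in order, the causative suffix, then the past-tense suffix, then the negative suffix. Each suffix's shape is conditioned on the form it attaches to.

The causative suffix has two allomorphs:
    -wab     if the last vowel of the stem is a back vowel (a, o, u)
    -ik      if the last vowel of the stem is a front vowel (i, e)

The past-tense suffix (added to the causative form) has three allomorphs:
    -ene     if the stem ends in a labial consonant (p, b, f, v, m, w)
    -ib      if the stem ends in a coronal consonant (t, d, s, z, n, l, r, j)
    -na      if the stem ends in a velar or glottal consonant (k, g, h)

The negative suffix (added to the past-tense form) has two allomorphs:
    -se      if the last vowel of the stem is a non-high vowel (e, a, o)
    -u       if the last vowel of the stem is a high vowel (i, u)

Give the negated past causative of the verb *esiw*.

*esiw*: last vowel = /i/, a front vowel → -ik → *esiwik*.
The final consonant of the causative form *esiwik* is /k/, which is velar/glottal, so the past-tense suffix is -na, giving *esiwikna*.
The past-tense form *esiwikna* — last vowel /a/ (a non-high vowel) → -se → *esiwiknase*.

esiwiknase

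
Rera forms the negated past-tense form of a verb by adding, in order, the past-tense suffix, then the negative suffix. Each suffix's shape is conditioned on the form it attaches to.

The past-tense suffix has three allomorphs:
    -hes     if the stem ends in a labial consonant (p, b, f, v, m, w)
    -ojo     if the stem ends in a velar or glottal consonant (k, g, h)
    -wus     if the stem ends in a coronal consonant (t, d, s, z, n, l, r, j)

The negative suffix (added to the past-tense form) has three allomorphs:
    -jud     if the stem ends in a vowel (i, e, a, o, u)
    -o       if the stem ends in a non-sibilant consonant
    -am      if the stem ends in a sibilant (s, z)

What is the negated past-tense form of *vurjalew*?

*vurjalew*: final consonant = /w/, labial → -hes → *vurjalewhes*.
Since the final sound of the past-tense form *vurjalewhes* is /s/ (a sibilant), it takes -am, giving *vurjalewhesam*.

vurjalewhesam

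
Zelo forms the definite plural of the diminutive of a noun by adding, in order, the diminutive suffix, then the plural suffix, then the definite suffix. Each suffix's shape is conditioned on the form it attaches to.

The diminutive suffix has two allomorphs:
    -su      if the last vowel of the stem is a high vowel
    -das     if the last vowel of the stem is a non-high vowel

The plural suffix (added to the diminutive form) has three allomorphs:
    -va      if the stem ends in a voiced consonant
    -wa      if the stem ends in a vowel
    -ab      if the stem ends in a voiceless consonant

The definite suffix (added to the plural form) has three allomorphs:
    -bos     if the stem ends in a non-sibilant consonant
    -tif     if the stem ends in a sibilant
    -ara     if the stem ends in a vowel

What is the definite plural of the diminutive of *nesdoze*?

nesdozedasabbos

Since the last vowel of *nesdoze* is /e/ (a non-high vowel), it takes -das, giving *nesdozedas*.
The diminutive form *nesdozedas* — final sound /s/ (a voiceless consonant) → -ab → *nesdozedasab*.
The final sound of the plural form *nesdozedasab* is /b/, which is a non-sibilant consonant, so the definite suffix is -bos, giving *nesdozedasabbos*.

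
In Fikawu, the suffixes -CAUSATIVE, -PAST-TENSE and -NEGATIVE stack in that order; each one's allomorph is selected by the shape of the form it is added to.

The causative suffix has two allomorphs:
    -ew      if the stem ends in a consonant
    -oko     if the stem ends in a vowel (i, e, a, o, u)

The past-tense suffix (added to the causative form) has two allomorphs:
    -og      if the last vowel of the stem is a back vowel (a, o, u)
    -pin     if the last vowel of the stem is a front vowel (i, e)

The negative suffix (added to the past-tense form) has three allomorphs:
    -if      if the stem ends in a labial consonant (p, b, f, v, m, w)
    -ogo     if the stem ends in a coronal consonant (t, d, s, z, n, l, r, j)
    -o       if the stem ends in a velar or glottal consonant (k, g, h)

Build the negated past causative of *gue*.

gueokoogo

*gue* — final sound /e/ (a vowel) → -oko → *gueoko*.
The last vowel of the causative form *gueoko* is /o/, which is a back vowel, so the past-tense suffix is -og, giving *gueokoog*.
Since the final consonant of the past-tense form *gueokoog* is /g/ (velar/glottal), it takes -o, giving *gueokoogo*.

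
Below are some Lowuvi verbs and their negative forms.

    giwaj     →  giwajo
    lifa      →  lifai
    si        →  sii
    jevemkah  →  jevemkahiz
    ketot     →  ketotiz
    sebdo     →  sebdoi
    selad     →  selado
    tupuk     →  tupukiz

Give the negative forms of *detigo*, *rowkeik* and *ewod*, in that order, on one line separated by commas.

detigoi, rowkeikiz, ewodo

The pattern is voicing of the final sound: -iz when the stem ends in a voiceless consonant (*jevemkah*, *ketot*, *tupuk*); -o when the stem ends in a voiced consonant (*giwaj*, *selad*); -i when the stem ends in a vowel (*lifa*, *si*, *sebdo*).
The final sound of *detigo* is /o/, which is a vowel, so the suffix is -i, giving *detigoi*.
Since the final sound of *rowkeik* is /k/ (a voiceless consonant), it takes -iz, giving *rowkeikiz*.
*ewod*: final sound = /d/, a voiced consonant → -o → *ewodo*.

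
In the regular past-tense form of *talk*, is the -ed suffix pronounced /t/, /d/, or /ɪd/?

/t/

The stem *talk* ends in a voiceless consonant other than /t/.
The -ed suffix is realized as /ɪd/ after /t, d/; as /t/ after other voiceless consonants; and as /d/ after other voiced sounds.
So -ed on *talk* is pronounced /t/.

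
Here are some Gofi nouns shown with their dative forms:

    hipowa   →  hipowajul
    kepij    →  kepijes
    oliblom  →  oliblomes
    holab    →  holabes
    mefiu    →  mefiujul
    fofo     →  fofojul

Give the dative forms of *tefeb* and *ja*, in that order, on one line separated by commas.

The pattern is consonant vs. vowel: -es when the stem ends in a consonant (*kepij*, *oliblom*, *holab*); -jul when the stem ends in a vowel (*hipowa*, *mefiu*, *fofo*).
Since the final sound of *tefeb* is /b/ (a consonant), it takes -es, giving *tefebes*.
Since the final sound of *ja* is /a/ (a vowel), it takes -jul, giving *jajul*.

tefebes, jajul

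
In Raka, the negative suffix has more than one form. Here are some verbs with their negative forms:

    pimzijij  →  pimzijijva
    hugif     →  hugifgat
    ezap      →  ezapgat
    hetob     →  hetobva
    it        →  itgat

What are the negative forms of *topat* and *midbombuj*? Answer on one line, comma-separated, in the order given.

topatgat, midbombujva

Looking at the final consonant of each stem: -gat when the stem ends in a voiceless consonant (*hugif*, *ezap*, *it*); -va when the stem ends in a voiced consonant (*pimzijij*, *hetob*).
Since the final consonant of *topat* is /t/ (voiceless), it takes -gat, giving *topatgat*.
The final consonant of *midbombuj* is /j/, which is voiced, so the suffix is -va, giving *midbombujva*.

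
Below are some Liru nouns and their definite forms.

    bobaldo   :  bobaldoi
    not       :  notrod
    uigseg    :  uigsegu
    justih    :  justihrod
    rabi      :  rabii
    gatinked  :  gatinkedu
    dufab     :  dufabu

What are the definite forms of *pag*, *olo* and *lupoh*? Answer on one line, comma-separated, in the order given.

The alternation tracks the final sound of the stem — -rod when the stem ends in a voiceless consonant (*not*, *justih*); -u when the stem ends in a voiced consonant (*uigseg*, *gatinked*, *dufab*); -i when the stem ends in a vowel (*bobaldo*, *rabi*).
Since the final sound of *pag* is /g/ (a voiced consonant), it takes -u, giving *pagu*.
*olo*: final sound = /o/, a vowel → -i → *oloi*.
*lupoh* — final sound /h/ (a voiceless consonant) → -rod → *lupohrod*.

pagu, oloi, lupohrod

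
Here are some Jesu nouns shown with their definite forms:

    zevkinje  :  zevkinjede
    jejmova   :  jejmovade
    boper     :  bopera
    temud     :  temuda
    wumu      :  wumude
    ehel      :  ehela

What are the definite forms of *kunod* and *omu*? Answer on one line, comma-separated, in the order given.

The alternation tracks the final sound of the stem — -a when the stem ends in a consonant (*boper*, *temud*, *ehel*); -de when the stem ends in a vowel (*zevkinje*, *jejmova*, *wumu*).
The final sound of *kunod* is /d/, which is a consonant, so the suffix is -a, giving *kunoda*.
Since the final sound of *omu* is /u/ (a vowel), it takes -de, giving *omude*.

kunoda, omude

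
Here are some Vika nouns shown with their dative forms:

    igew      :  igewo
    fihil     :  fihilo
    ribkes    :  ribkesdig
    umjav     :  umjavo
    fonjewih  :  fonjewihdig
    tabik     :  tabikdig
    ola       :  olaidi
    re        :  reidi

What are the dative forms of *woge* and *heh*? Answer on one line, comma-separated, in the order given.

wogeidi, hehdig

The suffix is conditioned by the final sound: -dig when the stem ends in a voiceless consonant (*ribkes*, *fonjewih*, *tabik*); -o when the stem ends in a voiced consonant (*igew*, *fihil*, *umjav*); -idi when the stem ends in a vowel (*ola*, *re*).
*woge*: final sound = /e/, a vowel → -idi → *wogeidi*.
Since the final sound of *heh* is /h/ (a voiceless consonant), it takes -dig, giving *hehdig*.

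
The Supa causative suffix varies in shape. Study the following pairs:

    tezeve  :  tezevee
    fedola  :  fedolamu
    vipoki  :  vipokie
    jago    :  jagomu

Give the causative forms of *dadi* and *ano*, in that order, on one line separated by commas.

dadie, anomu

Looking at the last vowel of each stem: -e when the last vowel of the stem is a front vowel (*tezeve*, *vipoki*); -mu when the last vowel of the stem is a back vowel (*fedola*, *jago*).
*dadi*: last vowel = /i/, a front vowel → -e → *dadie*.
Since the last vowel of *ano* is /o/ (a back vowel), it takes -mu, giving *anomu*.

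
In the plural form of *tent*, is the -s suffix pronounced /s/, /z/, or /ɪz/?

The stem *tent* ends in a voiceless non-sibilant consonant.
The plural suffix surfaces as /ɪz/ after sibilants, /s/ after other voiceless consonants, and /z/ after other voiced sounds.
So the plural -s on *tent* is pronounced /s/.

/s/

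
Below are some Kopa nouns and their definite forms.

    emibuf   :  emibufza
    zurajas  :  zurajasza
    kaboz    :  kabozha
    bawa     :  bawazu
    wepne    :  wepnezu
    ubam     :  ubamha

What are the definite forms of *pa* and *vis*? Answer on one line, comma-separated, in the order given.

pazu, visza

Looking at the final sound of each stem: -za when the stem ends in a voiceless consonant (*emibuf*, *zurajas*); -ha when the stem ends in a voiced consonant (*kaboz*, *ubam*); -zu when the stem ends in a vowel (*bawa*, *wepne*).
*pa* — final sound /a/ (a vowel) → -zu → *pazu*.
*vis* — final sound /s/ (a voiceless consonant) → -za → *visza*.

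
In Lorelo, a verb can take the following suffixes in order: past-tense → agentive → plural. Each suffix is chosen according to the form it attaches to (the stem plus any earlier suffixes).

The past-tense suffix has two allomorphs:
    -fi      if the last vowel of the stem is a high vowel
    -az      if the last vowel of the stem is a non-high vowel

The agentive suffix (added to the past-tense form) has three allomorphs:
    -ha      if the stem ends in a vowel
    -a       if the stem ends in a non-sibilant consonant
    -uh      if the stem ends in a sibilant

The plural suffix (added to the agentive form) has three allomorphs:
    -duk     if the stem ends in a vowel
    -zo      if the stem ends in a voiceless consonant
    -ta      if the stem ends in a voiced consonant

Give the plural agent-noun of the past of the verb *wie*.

wieazuhzo

*wie*: last vowel = /e/, a non-high vowel → -az → *wieaz*.
Since the final sound of the past-tense form *wieaz* is /z/ (a sibilant), it takes -uh, giving *wieazuh*.
The agentive form *wieazuh*: final sound = /h/, a voiceless consonant → -zo → *wieazuhzo*.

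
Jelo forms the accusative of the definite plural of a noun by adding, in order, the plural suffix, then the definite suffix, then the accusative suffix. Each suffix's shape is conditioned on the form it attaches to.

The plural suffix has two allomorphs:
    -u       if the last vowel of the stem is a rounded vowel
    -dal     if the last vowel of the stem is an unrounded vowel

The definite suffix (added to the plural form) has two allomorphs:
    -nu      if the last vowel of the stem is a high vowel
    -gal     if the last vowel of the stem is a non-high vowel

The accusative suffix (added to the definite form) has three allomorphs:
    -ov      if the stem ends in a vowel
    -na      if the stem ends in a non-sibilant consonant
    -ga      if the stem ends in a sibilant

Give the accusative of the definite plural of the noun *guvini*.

Since the last vowel of *guvini* is /i/ (an unrounded vowel), it takes -dal, giving *guvinidal*.
The last vowel of the plural form *guvinidal* is /a/, which is a non-high vowel, so the definite suffix is -gal, giving *guvinidalgal*.
The final sound of the definite form *guvinidalgal* is /l/, which is a non-sibilant consonant, so the accusative suffix is -na, giving *guvinidalgalna*.

guvinidalgalna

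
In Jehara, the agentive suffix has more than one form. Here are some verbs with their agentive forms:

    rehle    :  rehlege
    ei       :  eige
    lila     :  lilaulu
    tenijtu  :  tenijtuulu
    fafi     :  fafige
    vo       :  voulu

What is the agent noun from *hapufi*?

hapufige

The pattern is front/back vowel harmony: -ge when the last vowel of the stem is a front vowel (*rehle*, *ei*, *fafi*); -ulu when the last vowel of the stem is a back vowel (*lila*, *tenijtu*, *vo*).
*hapufi*: last vowel = /i/, a front vowel → -ge → *hapufige*.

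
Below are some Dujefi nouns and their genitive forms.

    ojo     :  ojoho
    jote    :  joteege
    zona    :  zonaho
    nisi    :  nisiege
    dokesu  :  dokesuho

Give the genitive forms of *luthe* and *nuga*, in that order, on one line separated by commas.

lutheege, nugaho

The alternation tracks the last vowel of the stem — -ege when the last vowel of the stem is a front vowel (*jote*, *nisi*); -ho when the last vowel of the stem is a back vowel (*ojo*, *zona*, *dokesu*).
The last vowel of *luthe* is /e/, which is a front vowel, so the suffix is -ege, giving *lutheege*.
*nuga*: last vowel = /a/, a back vowel → -ho → *nugaho*.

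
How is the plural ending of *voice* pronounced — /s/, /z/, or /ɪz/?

/ɪz/

The stem *voice* ends in a sibilant (/s, z, ʃ, ʒ, tʃ, dʒ/).
The plural suffix surfaces as /ɪz/ after sibilants, /s/ after other voiceless consonants, and /z/ after other voiced sounds.
So the plural -s on *voice* is pronounced /ɪz/.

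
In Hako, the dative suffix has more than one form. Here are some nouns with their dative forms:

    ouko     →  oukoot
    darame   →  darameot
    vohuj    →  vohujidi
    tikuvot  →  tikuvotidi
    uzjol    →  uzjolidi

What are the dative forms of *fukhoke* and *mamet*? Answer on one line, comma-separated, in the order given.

Looking at the final sound of each stem: -idi when the stem ends in a consonant (*vohuj*, *tikuvot*, *uzjol*); -ot when the stem ends in a vowel (*ouko*, *darame*).
Since the final sound of *fukhoke* is /e/ (a vowel), it takes -ot, giving *fukhokeot*.
Since the final sound of *mamet* is /t/ (a consonant), it takes -idi, giving *mametidi*.

fukhokeot, mametidi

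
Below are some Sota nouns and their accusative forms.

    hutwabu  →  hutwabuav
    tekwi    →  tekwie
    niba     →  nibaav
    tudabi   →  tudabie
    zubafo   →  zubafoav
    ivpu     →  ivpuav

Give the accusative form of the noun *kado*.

The alternation tracks the last vowel of the stem — -e when the last vowel of the stem is a front vowel (*tekwi*, *tudabi*); -av when the last vowel of the stem is a back vowel (*hutwabu*, *niba*, *zubafo*, *ivpu*).
*kado*: last vowel = /o/, a back vowel → -av → *kadoav*.

kadoav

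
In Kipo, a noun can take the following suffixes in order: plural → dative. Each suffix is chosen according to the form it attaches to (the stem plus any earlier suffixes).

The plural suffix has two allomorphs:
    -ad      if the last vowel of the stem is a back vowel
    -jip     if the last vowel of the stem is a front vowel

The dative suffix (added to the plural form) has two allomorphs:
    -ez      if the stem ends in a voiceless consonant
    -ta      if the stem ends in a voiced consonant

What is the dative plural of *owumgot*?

*owumgot*: last vowel = /o/, a back vowel → -ad → *owumgotad*.
The plural form *owumgotad* — final consonant /d/ (voiced) → -ta → *owumgotadta*.

owumgotadta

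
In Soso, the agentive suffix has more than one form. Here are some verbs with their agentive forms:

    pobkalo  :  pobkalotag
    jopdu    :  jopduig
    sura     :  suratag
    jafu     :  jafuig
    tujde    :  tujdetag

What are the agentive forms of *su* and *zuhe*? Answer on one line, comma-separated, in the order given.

Looking at the last vowel of each stem: -ig when the last vowel of the stem is a high vowel (*jopdu*, *jafu*); -tag when the last vowel of the stem is a non-high vowel (*pobkalo*, *sura*, *tujde*).
Since the last vowel of *su* is /u/ (a high vowel), it takes -ig, giving *suig*.
*zuhe* — last vowel /e/ (a non-high vowel) → -tag → *zuhetag*.

suig, zuhetag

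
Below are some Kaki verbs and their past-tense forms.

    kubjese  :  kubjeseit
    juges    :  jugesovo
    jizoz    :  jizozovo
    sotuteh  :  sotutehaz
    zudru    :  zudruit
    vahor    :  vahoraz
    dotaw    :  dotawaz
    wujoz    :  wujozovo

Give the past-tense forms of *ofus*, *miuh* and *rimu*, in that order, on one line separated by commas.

The alternation tracks the final sound of the stem — -ovo when the stem ends in a sibilant (*juges*, *jizoz*, *wujoz*); -az when the stem ends in a non-sibilant consonant (*sotuteh*, *vahor*, *dotaw*); -it when the stem ends in a vowel (*kubjese*, *zudru*).
Since the final sound of *ofus* is /s/ (a sibilant), it takes -ovo, giving *ofusovo*.
The final sound of *miuh* is /h/, which is a non-sibilant consonant, so the suffix is -az, giving *miuhaz*.
The final sound of *rimu* is /u/, which is a vowel, so the suffix is -it, giving *rimuit*.

ofusovo, miuhaz, rimuit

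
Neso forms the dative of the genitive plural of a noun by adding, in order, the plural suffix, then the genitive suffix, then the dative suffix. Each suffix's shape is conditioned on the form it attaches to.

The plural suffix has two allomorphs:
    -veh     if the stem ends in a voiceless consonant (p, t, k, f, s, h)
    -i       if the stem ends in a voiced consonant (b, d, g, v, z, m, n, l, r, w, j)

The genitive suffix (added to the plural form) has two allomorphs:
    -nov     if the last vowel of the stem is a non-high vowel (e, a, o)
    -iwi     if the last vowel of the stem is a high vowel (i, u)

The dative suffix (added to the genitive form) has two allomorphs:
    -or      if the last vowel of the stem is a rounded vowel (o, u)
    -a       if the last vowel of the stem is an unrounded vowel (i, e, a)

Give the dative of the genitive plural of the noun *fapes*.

fapesvehnovor

The final consonant of *fapes* is /s/, which is voiceless, so the plural suffix is -veh, giving *fapesveh*.
The last vowel of the plural form *fapesveh* is /e/, which is a non-high vowel, so the genitive suffix is -nov, giving *fapesvehnov*.
The last vowel of the genitive form *fapesvehnov* is /o/, which is a rounded vowel, so the dative suffix is -or, giving *fapesvehnovor*.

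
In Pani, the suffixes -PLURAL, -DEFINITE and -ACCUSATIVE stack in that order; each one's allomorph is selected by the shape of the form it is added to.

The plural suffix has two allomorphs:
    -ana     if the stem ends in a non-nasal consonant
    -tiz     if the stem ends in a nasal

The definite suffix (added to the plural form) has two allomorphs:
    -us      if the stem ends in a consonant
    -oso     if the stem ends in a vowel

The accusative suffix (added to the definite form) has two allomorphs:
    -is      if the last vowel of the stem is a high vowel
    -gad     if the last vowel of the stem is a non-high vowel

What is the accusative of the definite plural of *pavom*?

*pavom*: final consonant = /m/, a nasal → -tiz → *pavomtiz*.
The plural form *pavomtiz*: final sound = /z/, a consonant → -us → *pavomtizus*.
The definite form *pavomtizus* — last vowel /u/ (a high vowel) → -is → *pavomtizusis*.

pavomtizusis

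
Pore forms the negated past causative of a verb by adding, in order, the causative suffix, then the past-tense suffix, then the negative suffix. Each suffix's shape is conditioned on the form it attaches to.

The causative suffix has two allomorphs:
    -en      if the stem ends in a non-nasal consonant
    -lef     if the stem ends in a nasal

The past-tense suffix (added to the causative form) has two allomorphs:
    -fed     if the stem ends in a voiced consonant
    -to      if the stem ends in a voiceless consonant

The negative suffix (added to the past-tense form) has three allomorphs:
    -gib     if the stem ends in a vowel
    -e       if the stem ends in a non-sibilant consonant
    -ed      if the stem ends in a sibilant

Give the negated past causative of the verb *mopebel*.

*mopebel*: final consonant = /l/, non-nasal → -en → *mopebelen*.
The causative form *mopebelen* — final consonant /n/ (voiced) → -fed → *mopebelenfed*.
The final sound of the past-tense form *mopebelenfed* is /d/, which is a non-sibilant consonant, so the negative suffix is -e, giving *mopebelenfede*.

mopebelenfede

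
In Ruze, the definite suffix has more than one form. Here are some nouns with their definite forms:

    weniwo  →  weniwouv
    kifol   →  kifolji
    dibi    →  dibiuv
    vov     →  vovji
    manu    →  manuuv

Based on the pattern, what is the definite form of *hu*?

The suffix is conditioned by the final sound: -ji when the stem ends in a consonant (*kifol*, *vov*); -uv when the stem ends in a vowel (*weniwo*, *dibi*, *manu*).
Since the final sound of *hu* is /u/ (a vowel), it takes -uv, giving *huuv*.

huuv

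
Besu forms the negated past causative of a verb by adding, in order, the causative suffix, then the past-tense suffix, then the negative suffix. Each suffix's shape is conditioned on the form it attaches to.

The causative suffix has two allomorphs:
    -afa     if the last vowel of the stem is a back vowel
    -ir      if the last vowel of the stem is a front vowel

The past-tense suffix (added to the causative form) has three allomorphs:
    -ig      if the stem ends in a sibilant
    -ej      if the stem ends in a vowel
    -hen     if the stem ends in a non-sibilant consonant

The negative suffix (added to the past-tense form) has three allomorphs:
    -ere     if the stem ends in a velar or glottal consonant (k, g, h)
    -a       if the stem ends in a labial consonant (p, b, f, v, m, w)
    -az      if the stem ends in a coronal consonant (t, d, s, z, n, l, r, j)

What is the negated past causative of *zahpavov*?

zahpavovafaejaz

*zahpavov*: last vowel = /o/, a back vowel → -afa → *zahpavovafa*.
Since the final sound of the causative form *zahpavovafa* is /a/ (a vowel), it takes -ej, giving *zahpavovafaej*.
The final consonant of the past-tense form *zahpavovafaej* is /j/, which is coronal, so the negative suffix is -az, giving *zahpavovafaejaz*.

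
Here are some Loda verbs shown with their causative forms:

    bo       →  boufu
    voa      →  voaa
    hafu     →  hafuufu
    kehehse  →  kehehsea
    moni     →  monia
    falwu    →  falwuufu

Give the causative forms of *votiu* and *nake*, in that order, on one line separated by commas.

The pattern is rounding harmony: -ufu when the last vowel of the stem is a rounded vowel (*bo*, *hafu*, *falwu*); -a when the last vowel of the stem is an unrounded vowel (*voa*, *kehehse*, *moni*).
Since the last vowel of *votiu* is /u/ (a rounded vowel), it takes -ufu, giving *votiuufu*.
Since the last vowel of *nake* is /e/ (an unrounded vowel), it takes -a, giving *nakea*.

votiuufu, nakea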